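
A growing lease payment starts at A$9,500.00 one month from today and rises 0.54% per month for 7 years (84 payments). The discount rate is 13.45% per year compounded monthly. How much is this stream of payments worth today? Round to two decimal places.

Periodic rate r = 0.1345/12 per month; n is counted in months.
Growing ordinary annuity: PV = PMT₁ × [1 − ((1+g)/(1+r))^n] / (r − g) = 9,500 × [1 − ((1+0.0054)/(1+r))^84] / (r − 0.0054) = A$627,433.02.

A$627,433.02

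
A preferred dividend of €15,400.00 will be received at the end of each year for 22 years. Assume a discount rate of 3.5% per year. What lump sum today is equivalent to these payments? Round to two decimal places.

€233,573.72

This is an ordinary annuity: 22 payments of €15,400.00 at the end of each year.
Periodic rate r = 0.035 per year.
PV = PMT × [(1 − (1+r)^−n)/r] = 15,400 × [1 − (1+r)^−22] / r = €233,573.72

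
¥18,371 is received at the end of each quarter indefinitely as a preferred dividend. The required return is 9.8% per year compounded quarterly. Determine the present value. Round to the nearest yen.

Periodic rate r = 0.098/4 per quarter.
Level perpetuity: PV = PMT / r = 18,371 / (0.098/4) = ¥749,837.

¥749,837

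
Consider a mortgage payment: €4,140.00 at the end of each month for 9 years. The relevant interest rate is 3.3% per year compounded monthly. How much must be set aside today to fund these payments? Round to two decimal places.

€386,379.49

This is an ordinary annuity: 108 payments of €4,140.00 at the end of each month.
Periodic rate r = 0.033/12 per month; n is counted in months.
PV = PMT × [(1 − (1+r)^−n)/r] = 4,140 × [1 − (1+r)^−108] / r = €386,379.49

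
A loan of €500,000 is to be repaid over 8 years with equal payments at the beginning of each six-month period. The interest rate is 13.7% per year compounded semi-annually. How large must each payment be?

Level annuity due; solve PV = PMT × [(1 − (1+r)^−n)/r] × (1+r) for PMT.
Periodic rate r = 0.137/2 per half-year; n is counted in half-years.
With n = 16: PMT = 500,000 / ([(1 − (1+r)^−n)/r] × (1+r)) = €49,044.44

€49,044.44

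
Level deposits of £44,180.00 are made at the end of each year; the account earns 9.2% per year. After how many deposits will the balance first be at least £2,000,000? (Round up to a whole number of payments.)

Periodic rate r = 0.092 per year.
Ordinary annuity FV: 2,000,000 = 44,180 × [((1+r)^n − 1)/r].
(1+r)^n = 1 + 2,000,000 × r / 44,180, so n = ln(1 + 2,000,000·r/44,180) / ln(1+r) = 18.66.
Round up to a whole number of payments: n = 19.

19 payments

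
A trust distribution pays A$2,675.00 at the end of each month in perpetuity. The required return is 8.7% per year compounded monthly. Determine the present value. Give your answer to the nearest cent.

A$368,965.52

Periodic rate r = 0.087/12 per month.
Level perpetuity: PV = PMT / r = 2,675 / (0.087/12) = A$368,965.52.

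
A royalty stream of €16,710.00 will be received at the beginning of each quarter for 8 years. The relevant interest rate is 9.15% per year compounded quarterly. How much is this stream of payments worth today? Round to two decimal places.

This is an annuity due: 32 payments of €16,710.00 at the beginning of each quarter.
Periodic rate r = 0.0915/4 per quarter; n is counted in quarters.
PV = PMT × [(1 − (1+r)^−n)/r] × (1+r) = 16,710 × [1 − (1+r)^−32] / r × (1+r) = €384,862.16

€384,862.16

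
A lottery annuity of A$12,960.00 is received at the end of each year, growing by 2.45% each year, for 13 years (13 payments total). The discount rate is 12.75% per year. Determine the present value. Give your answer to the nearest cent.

A$89,608.60

Periodic rate r = 0.1275 per year.
Growing ordinary annuity: PV = PMT₁ × [1 − ((1+g)/(1+r))^n] / (r − g) = 12,960 × [1 − ((1+0.0245)/(1+r))^13] / (r − 0.0245) = A$89,608.60.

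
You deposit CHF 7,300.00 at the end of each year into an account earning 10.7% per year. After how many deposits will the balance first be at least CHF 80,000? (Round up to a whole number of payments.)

Periodic rate r = 0.107 per year.
Ordinary annuity FV: 80,000 = 7,300 × [((1+r)^n − 1)/r].
(1+r)^n = 1 + 80,000 × r / 7,300, so n = ln(1 + 80,000·r/7,300) / ln(1+r) = 7.63.
Round up to a whole number of payments: n = 8.

8 payments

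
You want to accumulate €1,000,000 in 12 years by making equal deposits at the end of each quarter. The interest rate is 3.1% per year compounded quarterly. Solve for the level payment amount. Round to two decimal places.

€17,277.74

Level ordinary annuity; solve FV = PMT × [((1+r)^n − 1)/r] for PMT.
Periodic rate r = 0.031/4 per quarter; n is counted in quarters.
With n = 48: PMT = 1,000,000 / ([((1+r)^n − 1)/r]) = €17,277.74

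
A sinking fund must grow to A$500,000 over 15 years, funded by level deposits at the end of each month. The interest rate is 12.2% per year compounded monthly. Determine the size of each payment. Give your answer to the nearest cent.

A$981.99

Level ordinary annuity; solve FV = PMT × [((1+r)^n − 1)/r] for PMT.
Periodic rate r = 0.122/12 per month; n is counted in months.
With n = 180: PMT = 500,000 / ([((1+r)^n − 1)/r]) = A$981.99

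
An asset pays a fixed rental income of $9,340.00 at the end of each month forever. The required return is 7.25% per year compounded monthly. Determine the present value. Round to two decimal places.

Periodic rate r = 0.0725/12 per month.
Level perpetuity: PV = PMT / r = 9,340 / (0.0725/12) = $1,545,931.03.

$1,545,931.03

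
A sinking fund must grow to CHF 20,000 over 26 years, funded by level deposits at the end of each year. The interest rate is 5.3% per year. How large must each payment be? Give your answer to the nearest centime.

Level ordinary annuity; solve FV = PMT × [((1+r)^n − 1)/r] for PMT.
Periodic rate r = 0.053 per year.
With n = 26: PMT = 20,000 / ([((1+r)^n − 1)/r]) = CHF 374.63

CHF 374.63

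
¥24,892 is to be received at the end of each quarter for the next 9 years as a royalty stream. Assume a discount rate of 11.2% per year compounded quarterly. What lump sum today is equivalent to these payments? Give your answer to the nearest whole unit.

This is an ordinary annuity: 36 payments of ¥24,892 at the end of each quarter.
Periodic rate r = 0.112/4 per quarter; n is counted in quarters.
PV = PMT × [(1 − (1+r)^−n)/r] = 24,892 × [1 − (1+r)^−36] / r = ¥560,035

¥560,035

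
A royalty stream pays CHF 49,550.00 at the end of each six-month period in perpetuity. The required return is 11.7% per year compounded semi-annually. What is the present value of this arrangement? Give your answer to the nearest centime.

CHF 847,008.55

Periodic rate r = 0.117/2 per half-year.
Level perpetuity: PV = PMT / r = 49,550 / (0.117/2) = CHF 847,008.55.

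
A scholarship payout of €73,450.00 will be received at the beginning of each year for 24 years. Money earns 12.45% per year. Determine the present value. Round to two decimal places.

€623,713.10

This is an annuity due: 24 payments of €73,450.00 at the beginning of each year.
Periodic rate r = 0.1245 per year.
PV = PMT × [(1 − (1+r)^−n)/r] × (1+r) = 73,450 × [1 − (1+r)^−24] / r × (1+r) = €623,713.10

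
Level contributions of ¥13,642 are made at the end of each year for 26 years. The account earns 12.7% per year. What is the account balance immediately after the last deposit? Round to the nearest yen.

¥2,297,478

This is an ordinary annuity: 26 deposits of ¥13,642 at the end of each year.
Periodic rate r = 0.127 per year.
FV = PMT × [((1+r)^n − 1)/r] = 13,642 × [(1+r)^26 − 1] / r = ¥2,297,478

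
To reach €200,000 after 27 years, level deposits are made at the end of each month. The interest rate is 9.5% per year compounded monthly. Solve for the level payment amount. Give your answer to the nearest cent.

€133.39

Level ordinary annuity; solve FV = PMT × [((1+r)^n − 1)/r] for PMT.
Periodic rate r = 0.095/12 per month; n is counted in months.
With n = 324: PMT = 200,000 / ([((1+r)^n − 1)/r]) = €133.39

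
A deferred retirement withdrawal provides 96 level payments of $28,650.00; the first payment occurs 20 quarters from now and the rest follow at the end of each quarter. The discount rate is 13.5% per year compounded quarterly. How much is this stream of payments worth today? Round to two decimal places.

Ordinary annuity of 96 payments, first payment at period 20.
Periodic rate r = 0.135/4 per quarter; n is counted in quarters.
The ordinary-annuity PV formula values the stream one period before the first payment (period 19); discount that back 19 periods:
PV₀ = 28,650 × [1 − (1+r)^−96] / r × (1+r)^−19 = $433,143.46

$433,143.46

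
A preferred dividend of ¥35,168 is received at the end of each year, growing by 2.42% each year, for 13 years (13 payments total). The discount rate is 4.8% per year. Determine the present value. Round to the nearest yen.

¥381,482

Periodic rate r = 0.048 per year.
Growing ordinary annuity: PV = PMT₁ × [1 − ((1+g)/(1+r))^n] / (r − g) = 35,168 × [1 − ((1+0.0242)/(1+r))^13] / (r − 0.0242) = ¥381,482.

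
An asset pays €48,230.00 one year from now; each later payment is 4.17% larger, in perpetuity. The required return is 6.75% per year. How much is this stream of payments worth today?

Periodic rate r = 0.0675 per year.
Growing perpetuity (Gordon): PV = PMT₁ / (r − g) = 48,230 / (r − 0.0417) = €1,869,379.84.

€1,869,379.84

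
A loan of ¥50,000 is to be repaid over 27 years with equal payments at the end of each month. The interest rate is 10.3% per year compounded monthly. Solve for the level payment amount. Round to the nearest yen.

¥458

Level ordinary annuity; solve PV = PMT × [(1 − (1+r)^−n)/r] for PMT.
Periodic rate r = 0.103/12 per month; n is counted in months.
With n = 324: PMT = 50,000 / ([(1 − (1+r)^−n)/r]) = ¥458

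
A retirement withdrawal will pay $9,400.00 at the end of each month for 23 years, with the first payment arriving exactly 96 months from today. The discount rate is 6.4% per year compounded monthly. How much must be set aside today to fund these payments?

Ordinary annuity of 276 payments, first payment at period 96.
Periodic rate r = 0.064/12 per month; n is counted in months.
The ordinary-annuity PV formula values the stream one period before the first payment (period 95); discount that back 95 periods:
PV₀ = 9,400 × [1 − (1+r)^−276] / r × (1+r)^−95 = $818,381.64

$818,381.64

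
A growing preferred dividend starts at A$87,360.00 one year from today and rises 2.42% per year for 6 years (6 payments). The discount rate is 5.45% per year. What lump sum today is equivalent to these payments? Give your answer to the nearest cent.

Periodic rate r = 0.0545 per year.
Growing ordinary annuity: PV = PMT₁ × [1 − ((1+g)/(1+r))^n] / (r − g) = 87,360 × [1 − ((1+0.0242)/(1+r))^6] / (r − 0.0242) = A$462,701.57.

A$462,701.57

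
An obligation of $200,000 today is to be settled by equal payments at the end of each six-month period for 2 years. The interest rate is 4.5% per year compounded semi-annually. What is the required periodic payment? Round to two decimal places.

Level ordinary annuity; solve PV = PMT × [(1 − (1+r)^−n)/r] for PMT.
Periodic rate r = 0.045/2 per half-year; n is counted in half-years.
With n = 4: PMT = 200,000 / ([(1 − (1+r)^−n)/r]) = $52,843.79

$52,843.79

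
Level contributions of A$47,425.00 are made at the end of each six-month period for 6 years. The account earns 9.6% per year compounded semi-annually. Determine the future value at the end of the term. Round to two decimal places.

A$746,188.40

This is an ordinary annuity: 12 deposits of A$47,425.00 at the end of each six-month period.
Periodic rate r = 0.096/2 per half-year; n is counted in half-years.
FV = PMT × [((1+r)^n − 1)/r] = 47,425 × [(1+r)^12 − 1] / r = A$746,188.40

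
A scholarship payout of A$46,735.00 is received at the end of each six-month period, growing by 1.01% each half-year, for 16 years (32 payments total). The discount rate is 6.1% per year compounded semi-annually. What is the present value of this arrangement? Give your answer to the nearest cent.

Periodic rate r = 0.061/2 per half-year; n is counted in half-years.
Growing ordinary annuity: PV = PMT₁ × [1 − ((1+g)/(1+r))^n] / (r − g) = 46,735 × [1 − ((1+0.0101)/(1+r))^32] / (r − 0.0101) = A$1,082,739.03.

A$1,082,739.03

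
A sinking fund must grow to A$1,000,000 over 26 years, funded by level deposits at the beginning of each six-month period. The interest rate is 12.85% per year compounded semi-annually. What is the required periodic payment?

A$2,465.72

Level annuity due; solve FV = PMT × [((1+r)^n − 1)/r] × (1+r) for PMT.
Periodic rate r = 0.1285/2 per half-year; n is counted in half-years.
With n = 52: PMT = 1,000,000 / ([((1+r)^n − 1)/r] × (1+r)) = A$2,465.72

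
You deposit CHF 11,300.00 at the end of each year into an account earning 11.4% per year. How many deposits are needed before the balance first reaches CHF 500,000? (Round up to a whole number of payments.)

Periodic rate r = 0.114 per year.
Ordinary annuity FV: 500,000 = 11,300 × [((1+r)^n − 1)/r].
(1+r)^n = 1 + 500,000 × r / 11,300, so n = ln(1 + 500,000·r/11,300) / ln(1+r) = 16.67.
Round up to a whole number of payments: n = 17.

17 payments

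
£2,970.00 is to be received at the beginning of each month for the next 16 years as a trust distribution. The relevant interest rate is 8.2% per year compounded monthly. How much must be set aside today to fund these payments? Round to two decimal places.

This is an annuity due: 192 payments of £2,970.00 at the beginning of each month.
Periodic rate r = 0.082/12 per month; n is counted in months.
PV = PMT × [(1 − (1+r)^−n)/r] × (1+r) = 2,970 × [1 − (1+r)^−192] / r × (1+r) = £319,238.67

£319,238.67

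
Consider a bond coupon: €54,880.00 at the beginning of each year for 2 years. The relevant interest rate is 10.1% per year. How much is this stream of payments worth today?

€104,725.59

This is an annuity due: 2 payments of €54,880.00 at the beginning of each year.
Periodic rate r = 0.101 per year.
PV = PMT × [(1 − (1+r)^−n)/r] × (1+r) = 54,880 × [1 − (1+r)^−2] / r × (1+r) = €104,725.59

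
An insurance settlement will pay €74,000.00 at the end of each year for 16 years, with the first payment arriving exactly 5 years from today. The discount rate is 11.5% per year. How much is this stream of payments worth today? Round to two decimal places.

€343,374.95

Ordinary annuity of 16 payments, first payment at period 5.
Periodic rate r = 0.115 per year.
The ordinary-annuity PV formula values the stream one period before the first payment (period 4); discount that back 4 periods:
PV₀ = 74,000 × [1 − (1+r)^−16] / r × (1+r)^−4 = €343,374.95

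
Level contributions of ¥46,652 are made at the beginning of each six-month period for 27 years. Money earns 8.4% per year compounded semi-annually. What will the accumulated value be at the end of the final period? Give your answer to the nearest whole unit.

¥9,517,036

This is an annuity due: 54 deposits of ¥46,652 at the beginning of each six-month period.
Periodic rate r = 0.084/2 per half-year; n is counted in half-years.
FV = PMT × [((1+r)^n − 1)/r] × (1+r) = 46,652 × [(1+r)^54 − 1] / r × (1+r) = ¥9,517,036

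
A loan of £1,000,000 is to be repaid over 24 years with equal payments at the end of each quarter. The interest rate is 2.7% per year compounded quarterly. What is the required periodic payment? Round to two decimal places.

£14,187.56

Level ordinary annuity; solve PV = PMT × [(1 − (1+r)^−n)/r] for PMT.
Periodic rate r = 0.027/4 per quarter; n is counted in quarters.
With n = 96: PMT = 1,000,000 / ([(1 − (1+r)^−n)/r]) = £14,187.56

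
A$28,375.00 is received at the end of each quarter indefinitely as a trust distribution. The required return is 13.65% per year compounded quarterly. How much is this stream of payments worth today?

Periodic rate r = 0.1365/4 per quarter.
Level perpetuity: PV = PMT / r = 28,375 / (0.1365/4) = A$831,501.83.

A$831,501.83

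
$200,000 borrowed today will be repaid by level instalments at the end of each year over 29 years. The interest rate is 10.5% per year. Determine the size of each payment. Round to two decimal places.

Level ordinary annuity; solve PV = PMT × [(1 − (1+r)^−n)/r] for PMT.
Periodic rate r = 0.105 per year.
With n = 29: PMT = 200,000 / ([(1 − (1+r)^−n)/r]) = $22,228.59

$22,228.59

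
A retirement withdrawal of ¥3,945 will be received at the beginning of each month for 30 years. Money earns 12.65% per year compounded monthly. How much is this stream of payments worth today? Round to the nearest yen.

¥369,501

This is an annuity due: 360 payments of ¥3,945 at the beginning of each month.
Periodic rate r = 0.1265/12 per month; n is counted in months.
PV = PMT × [(1 − (1+r)^−n)/r] × (1+r) = 3,945 × [1 − (1+r)^−360] / r × (1+r) = ¥369,501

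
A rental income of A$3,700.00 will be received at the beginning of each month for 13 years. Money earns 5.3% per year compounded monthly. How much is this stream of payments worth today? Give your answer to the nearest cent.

This is an annuity due: 156 payments of A$3,700.00 at the beginning of each month.
Periodic rate r = 0.053/12 per month; n is counted in months.
PV = PMT × [(1 − (1+r)^−n)/r] × (1+r) = 3,700 × [1 − (1+r)^−156] / r × (1+r) = A$418,328.11

A$418,328.11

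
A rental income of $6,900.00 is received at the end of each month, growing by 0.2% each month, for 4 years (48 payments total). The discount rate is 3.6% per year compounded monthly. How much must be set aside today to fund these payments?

Periodic rate r = 0.036/12 per month; n is counted in months.
Growing ordinary annuity: PV = PMT₁ × [1 − ((1+g)/(1+r))^n] / (r − g) = 6,900 × [1 − ((1+0.002)/(1+r))^48] / (r − 0.002) = $322,589.62.

$322,589.62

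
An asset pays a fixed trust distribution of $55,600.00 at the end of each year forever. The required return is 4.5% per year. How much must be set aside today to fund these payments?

Periodic rate r = 0.045 per year.
Level perpetuity: PV = PMT / r = 55,600 / (0.045) = $1,235,555.56.

$1,235,555.56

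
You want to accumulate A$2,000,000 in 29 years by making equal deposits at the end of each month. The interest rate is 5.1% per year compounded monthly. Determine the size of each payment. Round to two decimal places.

Level ordinary annuity; solve FV = PMT × [((1+r)^n − 1)/r] for PMT.
Periodic rate r = 0.051/12 per month; n is counted in months.
With n = 348: PMT = 2,000,000 / ([((1+r)^n − 1)/r]) = A$2,518.65

A$2,518.65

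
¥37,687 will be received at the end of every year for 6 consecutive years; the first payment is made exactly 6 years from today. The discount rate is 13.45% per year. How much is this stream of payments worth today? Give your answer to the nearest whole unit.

¥79,166

Ordinary annuity of 6 payments, first payment at period 6.
Periodic rate r = 0.1345 per year.
The ordinary-annuity PV formula values the stream one period before the first payment (period 5); discount that back 5 periods:
PV₀ = 37,687 × [1 − (1+r)^−6] / r × (1+r)^−5 = ¥79,166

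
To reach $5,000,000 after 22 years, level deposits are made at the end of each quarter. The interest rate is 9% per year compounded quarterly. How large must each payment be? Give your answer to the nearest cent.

$18,486.50

Level ordinary annuity; solve FV = PMT × [((1+r)^n − 1)/r] for PMT.
Periodic rate r = 0.09/4 per quarter; n is counted in quarters.
With n = 88: PMT = 5,000,000 / ([((1+r)^n − 1)/r]) = $18,486.50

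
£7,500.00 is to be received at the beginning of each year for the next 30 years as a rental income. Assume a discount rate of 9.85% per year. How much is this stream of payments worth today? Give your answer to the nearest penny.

This is an annuity due: 30 payments of £7,500.00 at the beginning of each year.
Periodic rate r = 0.0985 per year.
PV = PMT × [(1 − (1+r)^−n)/r] × (1+r) = 7,500 × [1 − (1+r)^−30] / r × (1+r) = £78,648.42

£78,648.42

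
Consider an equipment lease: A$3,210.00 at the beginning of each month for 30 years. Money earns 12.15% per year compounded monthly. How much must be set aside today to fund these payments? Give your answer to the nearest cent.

This is an annuity due: 360 payments of A$3,210.00 at the beginning of each month.
Periodic rate r = 0.1215/12 per month; n is counted in months.
PV = PMT × [(1 − (1+r)^−n)/r] × (1+r) = 3,210 × [1 − (1+r)^−360] / r × (1+r) = A$311,726.99

A$311,726.99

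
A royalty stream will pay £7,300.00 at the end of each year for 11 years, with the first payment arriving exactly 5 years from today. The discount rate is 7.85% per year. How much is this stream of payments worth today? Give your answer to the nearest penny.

Ordinary annuity of 11 payments, first payment at period 5.
Periodic rate r = 0.0785 per year.
The ordinary-annuity PV formula values the stream one period before the first payment (period 4); discount that back 4 periods:
PV₀ = 7,300 × [1 − (1+r)^−11] / r × (1+r)^−4 = £38,801.11

£38,801.11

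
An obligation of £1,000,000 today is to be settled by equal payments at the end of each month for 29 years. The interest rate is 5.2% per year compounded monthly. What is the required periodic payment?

Level ordinary annuity; solve PV = PMT × [(1 − (1+r)^−n)/r] for PMT.
Periodic rate r = 0.052/12 per month; n is counted in months.
With n = 348: PMT = 1,000,000 / ([(1 − (1+r)^−n)/r]) = £5,570.37

£5,570.37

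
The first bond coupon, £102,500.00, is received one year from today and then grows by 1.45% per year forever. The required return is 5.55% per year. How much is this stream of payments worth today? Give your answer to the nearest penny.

£2,500,000.00

Periodic rate r = 0.0555 per year.
Growing perpetuity (Gordon): PV = PMT₁ / (r − g) = 102,500 / (r − 0.0145) = £2,500,000.00.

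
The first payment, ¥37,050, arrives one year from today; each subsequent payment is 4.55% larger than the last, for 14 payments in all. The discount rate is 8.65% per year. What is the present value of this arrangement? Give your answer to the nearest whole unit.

Periodic rate r = 0.0865 per year.
Growing ordinary annuity: PV = PMT₁ × [1 − ((1+g)/(1+r))^n] / (r − g) = 37,050 × [1 − ((1+0.0455)/(1+r))^14] / (r − 0.0455) = ¥376,277.

¥376,277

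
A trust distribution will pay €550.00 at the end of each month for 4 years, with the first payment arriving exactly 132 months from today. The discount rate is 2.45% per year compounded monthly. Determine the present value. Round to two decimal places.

€19,232.62

Ordinary annuity of 48 payments, first payment at period 132.
Periodic rate r = 0.0245/12 per month; n is counted in months.
The ordinary-annuity PV formula values the stream one period before the first payment (period 131); discount that back 131 periods:
PV₀ = 550 × [1 − (1+r)^−48] / r × (1+r)^−131 = €19,232.62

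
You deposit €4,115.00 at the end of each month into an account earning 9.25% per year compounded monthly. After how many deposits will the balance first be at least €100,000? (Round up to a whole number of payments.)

23 payments

Periodic rate r = 0.0925/12 per month; n is counted in months.
Ordinary annuity FV: 100,000 = 4,115 × [((1+r)^n − 1)/r].
(1+r)^n = 1 + 100,000 × r / 4,115, so n = ln(1 + 100,000·r/4,115) / ln(1+r) = 22.36.
Round up to a whole number of payments: n = 23.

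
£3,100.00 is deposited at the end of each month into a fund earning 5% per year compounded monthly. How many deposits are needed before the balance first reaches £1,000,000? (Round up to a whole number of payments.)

Periodic rate r = 0.05/12 per month; n is counted in months.
Ordinary annuity FV: 1,000,000 = 3,100 × [((1+r)^n − 1)/r].
(1+r)^n = 1 + 1,000,000 × r / 3,100, so n = ln(1 + 1,000,000·r/3,100) / ln(1+r) = 204.88.
Round up to a whole number of payments: n = 205.

205 payments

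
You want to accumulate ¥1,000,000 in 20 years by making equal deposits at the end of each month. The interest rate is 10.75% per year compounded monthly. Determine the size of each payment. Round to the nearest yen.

Level ordinary annuity; solve FV = PMT × [((1+r)^n − 1)/r] for PMT.
Periodic rate r = 0.1075/12 per month; n is counted in months.
With n = 240: PMT = 1,000,000 / ([((1+r)^n − 1)/r]) = ¥1,194

¥1,194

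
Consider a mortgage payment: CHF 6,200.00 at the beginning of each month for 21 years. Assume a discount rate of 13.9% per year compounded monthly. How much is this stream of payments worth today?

CHF 511,725.55

This is an annuity due: 252 payments of CHF 6,200.00 at the beginning of each month.
Periodic rate r = 0.139/12 per month; n is counted in months.
PV = PMT × [(1 − (1+r)^−n)/r] × (1+r) = 6,200 × [1 − (1+r)^−252] / r × (1+r) = CHF 511,725.55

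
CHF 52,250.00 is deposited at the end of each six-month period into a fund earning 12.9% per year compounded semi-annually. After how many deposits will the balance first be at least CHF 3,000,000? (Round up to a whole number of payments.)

25 payments

Periodic rate r = 0.129/2 per half-year; n is counted in half-years.
Ordinary annuity FV: 3,000,000 = 52,250 × [((1+r)^n − 1)/r].
(1+r)^n = 1 + 3,000,000 × r / 52,250, so n = ln(1 + 3,000,000·r/52,250) / ln(1+r) = 24.77.
Round up to a whole number of payments: n = 25.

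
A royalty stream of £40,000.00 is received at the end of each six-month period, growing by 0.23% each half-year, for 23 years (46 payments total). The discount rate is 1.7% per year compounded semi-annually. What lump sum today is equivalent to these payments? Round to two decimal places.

£1,593,446.56

Periodic rate r = 0.017/2 per half-year; n is counted in half-years.
Growing ordinary annuity: PV = PMT₁ × [1 − ((1+g)/(1+r))^n] / (r − g) = 40,000 × [1 − ((1+0.0023)/(1+r))^46] / (r − 0.0023) = £1,593,446.56.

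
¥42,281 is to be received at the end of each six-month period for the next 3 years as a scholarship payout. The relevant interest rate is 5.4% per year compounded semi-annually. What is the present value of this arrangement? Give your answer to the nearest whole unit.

¥231,339

This is an ordinary annuity: 6 payments of ¥42,281 at the end of each six-month period.
Periodic rate r = 0.054/2 per half-year; n is counted in half-years.
PV = PMT × [(1 − (1+r)^−n)/r] = 42,281 × [1 − (1+r)^−6] / r = ¥231,339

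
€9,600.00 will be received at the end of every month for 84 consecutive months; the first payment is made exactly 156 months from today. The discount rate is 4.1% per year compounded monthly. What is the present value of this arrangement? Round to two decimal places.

Ordinary annuity of 84 payments, first payment at period 156.
Periodic rate r = 0.041/12 per month; n is counted in months.
The ordinary-annuity PV formula values the stream one period before the first payment (period 155); discount that back 155 periods:
PV₀ = 9,600 × [1 − (1+r)^−84] / r × (1+r)^−155 = €412,549.38

€412,549.38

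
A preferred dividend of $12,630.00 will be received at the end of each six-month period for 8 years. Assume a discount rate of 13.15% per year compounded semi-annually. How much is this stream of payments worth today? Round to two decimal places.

$122,745.14

This is an ordinary annuity: 16 payments of $12,630.00 at the end of each six-month period.
Periodic rate r = 0.1315/2 per half-year; n is counted in half-years.
PV = PMT × [(1 − (1+r)^−n)/r] = 12,630 × [1 − (1+r)^−16] / r = $122,745.14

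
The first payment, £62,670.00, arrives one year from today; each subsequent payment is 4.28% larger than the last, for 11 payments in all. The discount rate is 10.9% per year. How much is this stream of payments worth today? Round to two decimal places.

£465,653.62

Periodic rate r = 0.109 per year.
Growing ordinary annuity: PV = PMT₁ × [1 − ((1+g)/(1+r))^n] / (r − g) = 62,670 × [1 − ((1+0.0428)/(1+r))^11] / (r − 0.0428) = £465,653.62.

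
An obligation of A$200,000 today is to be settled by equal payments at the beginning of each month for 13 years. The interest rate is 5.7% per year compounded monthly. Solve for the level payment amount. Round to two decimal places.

Level annuity due; solve PV = PMT × [(1 − (1+r)^−n)/r] × (1+r) for PMT.
Periodic rate r = 0.057/12 per month; n is counted in months.
With n = 156: PMT = 200,000 / ([(1 − (1+r)^−n)/r] × (1+r)) = A$1,809.50

A$1,809.50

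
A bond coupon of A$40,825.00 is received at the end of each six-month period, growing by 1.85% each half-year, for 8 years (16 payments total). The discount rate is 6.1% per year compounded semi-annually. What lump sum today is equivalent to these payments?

A$581,405.13

Periodic rate r = 0.061/2 per half-year; n is counted in half-years.
Growing ordinary annuity: PV = PMT₁ × [1 − ((1+g)/(1+r))^n] / (r − g) = 40,825 × [1 − ((1+0.0185)/(1+r))^16] / (r − 0.0185) = A$581,405.13.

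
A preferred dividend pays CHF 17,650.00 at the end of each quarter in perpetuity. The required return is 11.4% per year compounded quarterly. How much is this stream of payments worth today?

CHF 619,298.25

Periodic rate r = 0.114/4 per quarter.
Level perpetuity: PV = PMT / r = 17,650 / (0.114/4) = CHF 619,298.25.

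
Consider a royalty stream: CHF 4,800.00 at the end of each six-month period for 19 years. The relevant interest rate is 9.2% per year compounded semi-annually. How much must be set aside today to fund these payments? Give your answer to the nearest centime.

This is an ordinary annuity: 38 payments of CHF 4,800.00 at the end of each six-month period.
Periodic rate r = 0.092/2 per half-year; n is counted in half-years.
PV = PMT × [(1 − (1+r)^−n)/r] = 4,800 × [1 − (1+r)^−38] / r = CHF 85,455.76

CHF 85,455.76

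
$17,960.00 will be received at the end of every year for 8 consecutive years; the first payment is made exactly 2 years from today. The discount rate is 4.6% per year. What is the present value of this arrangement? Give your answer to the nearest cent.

$112,791.23

Ordinary annuity of 8 payments, first payment at period 2.
Periodic rate r = 0.046 per year.
The ordinary-annuity PV formula values the stream one period before the first payment (period 1); discount that back 1 periods:
PV₀ = 17,960 × [1 − (1+r)^−8] / r × (1+r)^−1 = $112,791.23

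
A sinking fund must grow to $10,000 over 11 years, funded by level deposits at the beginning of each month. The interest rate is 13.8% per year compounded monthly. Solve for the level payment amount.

Level annuity due; solve FV = PMT × [((1+r)^n − 1)/r] × (1+r) for PMT.
Periodic rate r = 0.138/12 per month; n is counted in months.
With n = 132: PMT = 10,000 / ([((1+r)^n − 1)/r] × (1+r)) = $32.26

$32.26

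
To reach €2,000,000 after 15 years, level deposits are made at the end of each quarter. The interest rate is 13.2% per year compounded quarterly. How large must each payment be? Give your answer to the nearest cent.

Level ordinary annuity; solve FV = PMT × [((1+r)^n − 1)/r] for PMT.
Periodic rate r = 0.132/4 per quarter; n is counted in quarters.
With n = 60: PMT = 2,000,000 / ([((1+r)^n − 1)/r]) = €10,972.82

€10,972.82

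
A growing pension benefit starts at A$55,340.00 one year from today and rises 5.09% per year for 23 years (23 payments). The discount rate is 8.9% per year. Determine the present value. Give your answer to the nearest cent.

Periodic rate r = 0.089 per year.
Growing ordinary annuity: PV = PMT₁ × [1 − ((1+g)/(1+r))^n] / (r − g) = 55,340 × [1 − ((1+0.0509)/(1+r))^23] / (r − 0.0509) = A$812,191.29.

A$812,191.29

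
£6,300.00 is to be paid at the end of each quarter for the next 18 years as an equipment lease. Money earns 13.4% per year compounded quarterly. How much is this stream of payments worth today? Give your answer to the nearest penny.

£170,523.27

This is an ordinary annuity: 72 payments of £6,300.00 at the end of each quarter.
Periodic rate r = 0.134/4 per quarter; n is counted in quarters.
PV = PMT × [(1 − (1+r)^−n)/r] = 6,300 × [1 − (1+r)^−72] / r = £170,523.27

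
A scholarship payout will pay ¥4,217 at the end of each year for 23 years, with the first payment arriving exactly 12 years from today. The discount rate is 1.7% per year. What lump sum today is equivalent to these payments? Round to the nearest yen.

Ordinary annuity of 23 payments, first payment at period 12.
Periodic rate r = 0.017 per year.
The ordinary-annuity PV formula values the stream one period before the first payment (period 11); discount that back 11 periods:
PV₀ = 4,217 × [1 − (1+r)^−23] / r × (1+r)^−11 = ¥66,231

¥66,231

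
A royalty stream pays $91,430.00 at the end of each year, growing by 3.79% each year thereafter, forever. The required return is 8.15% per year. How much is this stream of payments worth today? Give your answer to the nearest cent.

$2,097,018.35

Periodic rate r = 0.0815 per year.
Growing perpetuity (Gordon): PV = PMT₁ / (r − g) = 91,430 / (r − 0.0379) = $2,097,018.35.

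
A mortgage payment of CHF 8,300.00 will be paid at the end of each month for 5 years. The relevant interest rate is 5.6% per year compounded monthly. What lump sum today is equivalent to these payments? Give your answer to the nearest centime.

CHF 433,480.28

This is an ordinary annuity: 60 payments of CHF 8,300.00 at the end of each month.
Periodic rate r = 0.056/12 per month; n is counted in months.
PV = PMT × [(1 − (1+r)^−n)/r] = 8,300 × [1 − (1+r)^−60] / r = CHF 433,480.28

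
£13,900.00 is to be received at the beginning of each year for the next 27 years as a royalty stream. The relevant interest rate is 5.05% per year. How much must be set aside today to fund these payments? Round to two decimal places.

This is an annuity due: 27 payments of £13,900.00 at the beginning of each year.
Periodic rate r = 0.0505 per year.
PV = PMT × [(1 − (1+r)^−n)/r] × (1+r) = 13,900 × [1 − (1+r)^−27] / r × (1+r) = £212,688.99

£212,688.99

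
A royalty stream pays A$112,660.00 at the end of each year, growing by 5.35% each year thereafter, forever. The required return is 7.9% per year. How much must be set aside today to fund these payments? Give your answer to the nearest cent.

Periodic rate r = 0.079 per year.
Growing perpetuity (Gordon): PV = PMT₁ / (r − g) = 112,660 / (r − 0.0535) = A$4,418,039.22.

A$4,418,039.22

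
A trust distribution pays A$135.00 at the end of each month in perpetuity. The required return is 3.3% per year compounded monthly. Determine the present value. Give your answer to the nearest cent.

A$49,090.91

Periodic rate r = 0.033/12 per month.
Level perpetuity: PV = PMT / r = 135 / (0.033/12) = A$49,090.91.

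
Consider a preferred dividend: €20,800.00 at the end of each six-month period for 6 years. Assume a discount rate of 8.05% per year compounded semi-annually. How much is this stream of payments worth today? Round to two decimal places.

€194,926.68

This is an ordinary annuity: 12 payments of €20,800.00 at the end of each six-month period.
Periodic rate r = 0.0805/2 per half-year; n is counted in half-years.
PV = PMT × [(1 − (1+r)^−n)/r] = 20,800 × [1 − (1+r)^−12] / r = €194,926.68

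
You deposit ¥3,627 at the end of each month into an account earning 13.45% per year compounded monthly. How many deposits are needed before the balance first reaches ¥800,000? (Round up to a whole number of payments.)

Periodic rate r = 0.1345/12 per month; n is counted in months.
Ordinary annuity FV: 800,000 = 3,627 × [((1+r)^n − 1)/r].
(1+r)^n = 1 + 800,000 × r / 3,627, so n = ln(1 + 800,000·r/3,627) / ln(1+r) = 111.68.
Round up to a whole number of payments: n = 112.

112 payments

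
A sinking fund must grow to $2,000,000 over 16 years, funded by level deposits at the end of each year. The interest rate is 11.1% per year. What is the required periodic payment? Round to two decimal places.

Level ordinary annuity; solve FV = PMT × [((1+r)^n − 1)/r] for PMT.
Periodic rate r = 0.111 per year.
With n = 16: PMT = 2,000,000 / ([((1+r)^n − 1)/r]) = $50,592.90

$50,592.90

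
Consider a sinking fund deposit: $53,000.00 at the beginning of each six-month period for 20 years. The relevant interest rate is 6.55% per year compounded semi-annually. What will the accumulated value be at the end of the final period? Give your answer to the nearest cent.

This is an annuity due: 40 deposits of $53,000.00 at the beginning of each six-month period.
Periodic rate r = 0.0655/2 per half-year; n is counted in half-years.
FV = PMT × [((1+r)^n − 1)/r] × (1+r) = 53,000 × [(1+r)^40 − 1] / r × (1+r) = $4,394,197.65

$4,394,197.65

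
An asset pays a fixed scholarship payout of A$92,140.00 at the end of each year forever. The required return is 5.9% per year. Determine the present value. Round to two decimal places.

Periodic rate r = 0.059 per year.
Level perpetuity: PV = PMT / r = 92,140 / (0.059) = A$1,561,694.92.

A$1,561,694.92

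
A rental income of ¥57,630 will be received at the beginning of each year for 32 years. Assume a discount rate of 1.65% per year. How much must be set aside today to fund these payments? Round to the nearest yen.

This is an annuity due: 32 payments of ¥57,630 at the beginning of each year.
Periodic rate r = 0.0165 per year.
PV = PMT × [(1 − (1+r)^−n)/r] × (1+r) = 57,630 × [1 − (1+r)^−32] / r × (1+r) = ¥1,447,374

¥1,447,374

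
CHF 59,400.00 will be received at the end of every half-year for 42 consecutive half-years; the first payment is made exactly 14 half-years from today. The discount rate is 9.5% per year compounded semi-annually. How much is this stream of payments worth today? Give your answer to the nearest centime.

CHF 586,640.12

Ordinary annuity of 42 payments, first payment at period 14.
Periodic rate r = 0.095/2 per half-year; n is counted in half-years.
The ordinary-annuity PV formula values the stream one period before the first payment (period 13); discount that back 13 periods:
PV₀ = 59,400 × [1 − (1+r)^−42] / r × (1+r)^−13 = CHF 586,640.12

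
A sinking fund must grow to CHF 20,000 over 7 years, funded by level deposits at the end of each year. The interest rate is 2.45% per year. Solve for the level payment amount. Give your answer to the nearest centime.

CHF 2,653.92

Level ordinary annuity; solve FV = PMT × [((1+r)^n − 1)/r] for PMT.
Periodic rate r = 0.0245 per year.
With n = 7: PMT = 20,000 / ([((1+r)^n − 1)/r]) = CHF 2,653.92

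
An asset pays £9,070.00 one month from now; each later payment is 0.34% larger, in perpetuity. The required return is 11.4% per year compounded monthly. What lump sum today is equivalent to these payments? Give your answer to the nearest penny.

Periodic rate r = 0.114/12 per month.
Growing perpetuity (Gordon): PV = PMT₁ / (r − g) = 9,070 / (r − 0.0034) = £1,486,885.25.

£1,486,885.25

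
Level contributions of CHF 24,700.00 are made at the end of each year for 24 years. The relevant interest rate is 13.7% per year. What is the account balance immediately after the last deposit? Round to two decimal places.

CHF 3,748,215.10

This is an ordinary annuity: 24 deposits of CHF 24,700.00 at the end of each year.
Periodic rate r = 0.137 per year.
FV = PMT × [((1+r)^n − 1)/r] = 24,700 × [(1+r)^24 − 1] / r = CHF 3,748,215.10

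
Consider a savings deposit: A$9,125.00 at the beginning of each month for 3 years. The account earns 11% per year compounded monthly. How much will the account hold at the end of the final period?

A$390,659.52

This is an annuity due: 36 deposits of A$9,125.00 at the beginning of each month.
Periodic rate r = 0.11/12 per month; n is counted in months.
FV = PMT × [((1+r)^n − 1)/r] × (1+r) = 9,125 × [(1+r)^36 − 1] / r × (1+r) = A$390,659.52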